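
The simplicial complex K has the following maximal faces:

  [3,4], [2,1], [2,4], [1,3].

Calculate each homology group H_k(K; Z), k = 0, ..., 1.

K has 4 vertices, 4 edges.
rank ∂_0 = 0, rank ∂_1 = 3 ⇒ b_0 = 4 − 0 − 3 = 1; all invariant factors of ∂_1 are 1 so no torsion. So H_0 = Z.
rank ∂_1 = 3, rank ∂_2 = 0 ⇒ b_1 = 4 − 3 − 0 = 1. So H_1 = Z.

H_0 ≅ Z,  H_1 ≅ Z.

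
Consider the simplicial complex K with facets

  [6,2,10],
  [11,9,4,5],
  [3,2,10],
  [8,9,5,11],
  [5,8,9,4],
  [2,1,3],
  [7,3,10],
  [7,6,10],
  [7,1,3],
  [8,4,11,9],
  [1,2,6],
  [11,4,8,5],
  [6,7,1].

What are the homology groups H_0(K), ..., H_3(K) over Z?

K has 11 vertices, 22 edges, 18 triangles, 5 3-simplices.
rank ∂_0 = 0, rank ∂_1 = 9 ⇒ b_0 = 11 − 0 − 9 = 2; all invariant factors of ∂_1 are 1 so no torsion. So H_0 = Z^2.
rank ∂_1 = 9, rank ∂_2 = 13 ⇒ b_1 = 22 − 9 − 13 = 0; all invariant factors of ∂_2 are 1 so no torsion. So H_1 = 0.
rank ∂_2 = 13, rank ∂_3 = 4 ⇒ b_2 = 18 − 13 − 4 = 1; all invariant factors of ∂_3 are 1 so no torsion. So H_2 = Z.
rank ∂_3 = 4, rank ∂_4 = 0 ⇒ b_3 = 5 − 4 − 0 = 1. So H_3 = Z.

H_0 = Z^2,  H_1 = 0,  H_2 = Z,  H_3 = Z.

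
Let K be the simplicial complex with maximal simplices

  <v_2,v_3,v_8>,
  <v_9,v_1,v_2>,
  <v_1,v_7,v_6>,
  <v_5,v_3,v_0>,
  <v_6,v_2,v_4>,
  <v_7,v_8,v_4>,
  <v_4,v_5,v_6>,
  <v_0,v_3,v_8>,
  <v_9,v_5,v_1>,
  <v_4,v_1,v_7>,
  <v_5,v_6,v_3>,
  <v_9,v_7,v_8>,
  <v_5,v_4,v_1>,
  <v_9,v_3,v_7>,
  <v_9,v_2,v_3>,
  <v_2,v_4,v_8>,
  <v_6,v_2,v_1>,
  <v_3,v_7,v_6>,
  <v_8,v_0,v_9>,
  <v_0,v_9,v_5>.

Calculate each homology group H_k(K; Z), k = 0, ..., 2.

Order the vertices as v_0 < v_1 < v_2 < v_3 < v_4 < v_5 < v_6 < v_7 < v_8 < v_9. Listing each simplex with vertices in this order, K has dimension 2 with simplices:

  0-simplices (10): [v_0], [v_1], [v_2], [v_3], [v_4], [v_5], [v_6], [v_7], [v_8], [v_9]
  1-simplices (30): (30 of them)
  2-simplices (20): (20 of them)

so the chain groups are C_0 ≅ Z^10, C_1 ≅ Z^30, C_2 ≅ Z^20.

The boundary map ∂_1: C_1 → C_0 maps an edge to its endpoints' difference, ∂[p,q] = q − p.
The 10×30 boundary matrix has rank 9 and Smith normal form diag(1,1,1,1,1,1,1,1,1).

∂_2: C_2 → C_1 maps a triangle to the signed sum of its edges. For instance
  ∂[v_1,v_2,v_6] = [v_2,v_6] − [v_1,v_6] + [v_1,v_2],
  ∂[v_4,v_5,v_6] = [v_5,v_6] − [v_4,v_6] + [v_4,v_5].
The 30×20 boundary matrix has rank 20 and Smith normal form diag(1,1,1,1,1,1,1,1,1,1,1,1,1,1,1,1,1,1,1,2).

From H_k ≅ ker(∂_k) / im(∂_{k+1}) we obtain:

  H_0: rank C_0 − rank ∂_1 = 10 − 9 = 1, and the invariant factors of ∂_1 are all 1, so H_0 = Z.
  H_1: rank ker ∂_1 − rank ∂_2 = (30 − 9) − 20 = 1, and ∂_2 has invariant factor 2 > 1, so H_1 = Z ⊕ Z/2Z.
  H_2: rank ker ∂_2 − rank ∂_3 = (20 − 20) − 0 = 0, and there is no ∂_3, so H_2 = 0.

As a check, the Euler characteristic is 10 − 30 + 20 = 0, which agrees with 1 − 1 + 0 = 0.

H_0 ≅ Z,  H_1 ≅ Z ⊕ Z/2Z,  H_2 = 0.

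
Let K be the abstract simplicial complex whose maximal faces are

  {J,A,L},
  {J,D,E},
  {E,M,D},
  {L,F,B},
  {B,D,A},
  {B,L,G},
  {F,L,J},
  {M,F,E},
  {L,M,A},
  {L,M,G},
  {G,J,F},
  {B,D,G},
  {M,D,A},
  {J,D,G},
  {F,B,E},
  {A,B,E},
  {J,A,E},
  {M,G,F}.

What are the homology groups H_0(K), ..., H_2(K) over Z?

H_0 = Z,  H_1 = Z ⊕ Z_2,  H_2 = 0.

Take the total order A < B < D < E < F < G < J < L < M on the vertex set. Then K (dimension 2) consists of the simplices:

  0-simplices (9): A, B, D, E, F, G, J, L, M
  1-simplices (27): AB, AD, AE, AJ, AL, AM, BD, BE, BF, BG, BL, DE, DG, DJ, DM, EF, EJ, EM, FG, FJ, FL, FM, GJ, GL, GM, JL, LM
  2-simplices (18): ABD, ABE, ADM, AEJ, AJL, ALM, BDG, BEF, BFL, BGL, DEJ, DEM, DGJ, EFM, FGJ, FGM, FJL, GLM

giving chain groups C_0 ≅ Z^9, C_1 ≅ Z^27, C_2 ≅ Z^18.

Boundary ∂_1: C_1 → C_0 is given by ∂[p,q] = [q] − [p].
The 9×27 boundary matrix has rank 8 and Smith normal form diag(1,1,1,1,1,1,1,1).

Boundary ∂_2: C_2 → C_1 maps a triangle to the signed sum of its edges. For instance
  ∂ABD = BD − AD + AB,
  ∂BEF = EF − BF + BE.
As a 27×18 matrix over Z this has rank 18, with invariant factors (1,1,1,1,1,1,1,1,1,1,1,1,1,1,1,1,1,2).

Reading off H_k = ker ∂_k / im ∂_{k+1}:

  H_0: rank C_0 − rank ∂_1 = 9 − 8 = 1, and the invariant factors of ∂_1 are all 1, so H_0 = Z.
  H_1: rank ker ∂_1 − rank ∂_2 = (27 − 8) − 18 = 1, and ∂_2 has invariant factor 2 > 1, so H_1 = Z ⊕ Z_2.
  H_2: rank ker ∂_2 − rank ∂_3 = (18 − 18) − 0 = 0, and there is no ∂_3, so H_2 = 0.

As a check, the Euler characteristic is 9 − 27 + 18 = 0, which agrees with 1 − 1 + 0 = 0.
(K is a triangulation of the Klein bottle.)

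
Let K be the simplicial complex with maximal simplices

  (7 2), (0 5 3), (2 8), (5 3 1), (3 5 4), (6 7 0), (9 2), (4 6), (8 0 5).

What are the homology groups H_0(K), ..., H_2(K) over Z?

Order the vertices as 0 < 1 < 2 < 3 < 4 < 5 < 6 < 7 < 8 < 9. Listing each simplex with vertices in this order, K has dimension 2 with simplices:

  0-simplices (10): [0], [1], [2], [3], [4], [5], [6], [7], [8], [9]
  1-simplices (16): [0,3], [0,5], [0,6], [0,7], [0,8], [1,3], [1,5], [2,7], [2,8], [2,9], [3,4], [3,5], [4,5], [4,6], [5,8], [6,7]
  2-simplices (5): [0,3,5], [0,5,8], [0,6,7], [1,3,5], [3,4,5]

Hence C_0 ≅ Z^10, C_1 ≅ Z^16, C_2 ≅ Z^5.

Boundary ∂_1: C_1 → C_0 maps an edge to its endpoints' difference, ∂[p,q] = q − p. For instance
  ∂[1,5] = [5] − [1].
As a 10×16 matrix over Z this has rank 9, with invariant factors (1,1,1,1,1,1,1,1,1).

The boundary map ∂_2: C_2 → C_1 acts by ∂[p,q,r] = [q,r] − [p,r] + [p,q]. For instance
  ∂[0,6,7] = [6,7] − [0,7] + [0,6],
  ∂[3,4,5] = [4,5] − [3,5] + [3,4].
As a 16×5 matrix over Z this has rank 5, with invariant factors (1,1,1,1,1).

From H_k ≅ ker(∂_k) / im(∂_{k+1}) we obtain:

  H_0: rank C_0 − rank ∂_1 = 10 − 9 = 1, and the invariant factors of ∂_1 are all 1, so H_0 ≅ Z.
  H_1: rank ker ∂_1 − rank ∂_2 = (16 − 9) − 5 = 2, and the invariant factors of ∂_2 are all 1, so H_1 ≅ Z^2.
  H_2: rank ker ∂_2 − rank ∂_3 = (5 − 5) − 0 = 0, and there is no ∂_3, so H_2 ≅ 0.

H_0 ≅ Z,  H_1 ≅ Z^2,  H_2 = 0.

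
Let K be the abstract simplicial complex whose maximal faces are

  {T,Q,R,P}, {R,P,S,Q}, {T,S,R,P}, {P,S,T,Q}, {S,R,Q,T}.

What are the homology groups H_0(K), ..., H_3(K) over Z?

H_0 = Z,  H_1 = 0,  H_2 = 0,  H_3 = Z.

Fix the vertex order P < Q < R < S < T and write every simplex with vertices in increasing order. Then dim K = 3 and the simplices of K are:

  0-simplices (5): P, Q, R, S, T
  1-simplices (10): PQ, PR, PS, PT, QR, QS, QT, RS, RT, ST
  2-simplices (10): PQR, PQS, PQT, PRS, PRT, PST, QRS, QRT, QST, RST
  3-simplices (5): PQRS, PQRT, PQST, PRST, QRST

so the chain groups are C_0 ≅ Z^5, C_1 ≅ Z^10, C_2 ≅ Z^10, C_3 ≅ Z^5.

The boundary map ∂_1: C_1 → C_0 sends each edge [p,q] (with p < q) to q − p.
The 5×10 boundary matrix has rank 4 and Smith normal form diag(1,1,1,1).

Boundary ∂_2: C_2 → C_1 maps a triangle to the signed sum of its edges. For instance
  ∂PRS = RS − PS + PR,
  ∂PQR = QR − PR + PQ.
The resulting 10×10 matrix has rank 6, and its Smith normal form has invariant factors (1,1,1,1,1,1).

Boundary ∂_3: C_3 → C_2 sends each 3-simplex σ to the alternating sum Σ_i (−1)^i (σ with its i-th vertex removed). For instance
  ∂PQRS = QRS − PRS + PQS − PQR,
  ∂PQRT = QRT − PRT + PQT − PQR.
This gives a 10×5 integer matrix of rank 4; reducing to Smith normal form yields diagonal entries (1,1,1,1).

Computing H_k = (kernel of ∂_k) / (image of ∂_{k+1}):

  H_0: rank C_0 − rank ∂_1 = 5 − 4 = 1, and the invariant factors of ∂_1 are all 1, so H_0 = Z.
  H_1: rank ker ∂_1 − rank ∂_2 = (10 − 4) − 6 = 0, and the invariant factors of ∂_2 are all 1, so H_1 = 0.
  H_2: rank ker ∂_2 − rank ∂_3 = (10 − 6) − 4 = 0, and the invariant factors of ∂_3 are all 1, so H_2 = 0.
  H_3: rank ker ∂_3 − rank ∂_4 = (5 − 4) − 0 = 1, and there is no ∂_4, so H_3 = Z.

(K is a triangulation of the 3-sphere S^3.)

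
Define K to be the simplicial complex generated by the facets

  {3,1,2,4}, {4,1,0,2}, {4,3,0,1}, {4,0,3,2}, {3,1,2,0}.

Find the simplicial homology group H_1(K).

Order the vertices as 0 < 1 < 2 < 3 < 4. Listing each simplex with vertices in this order, K has dimension 3 with simplices:

  0-simplices (5): [0], [1], [2], [3], [4]
  1-simplices (10): [0,1], [0,2], [0,3], [0,4], [1,2], [1,3], [1,4], [2,3], [2,4], [3,4]
  2-simplices (10): [0,1,2], [0,1,3], [0,1,4], [0,2,3], [0,2,4], [0,3,4], [1,2,3], [1,2,4], [1,3,4], [2,3,4]
  3-simplices (5): [0,1,2,3], [0,1,2,4], [0,1,3,4], [0,2,3,4], [1,2,3,4]

giving chain groups C_0 ≅ Z^5, C_1 ≅ Z^10, C_2 ≅ Z^10, C_3 ≅ Z^5.

∂_1: C_1 → C_0 sends each edge [p,q] (with p < q) to q − p. For instance
  ∂[0,4] = [4] − [0].
This gives a 5×10 integer matrix of rank 4; reducing to Smith normal form yields diagonal entries (1,1,1,1).

The boundary map ∂_2: C_2 → C_1 maps a triangle to the signed sum of its edges. For instance
  ∂[0,2,3] = [2,3] − [0,3] + [0,2],
  ∂[1,2,4] = [2,4] − [1,4] + [1,2].
The resulting 10×10 matrix has rank 6, and its Smith normal form has invariant factors (1,1,1,1,1,1).

∂_3: C_3 → C_2 sends each 3-simplex σ to the alternating sum Σ_i (−1)^i (σ with its i-th vertex removed). For instance
  ∂[0,1,2,3] = [1,2,3] − [0,2,3] + [0,1,3] − [0,1,2],
  ∂[0,1,3,4] = [1,3,4] − [0,3,4] + [0,1,4] − [0,1,3].
The 10×5 boundary matrix has rank 4 and Smith normal form diag(1,1,1,1).

From H_k ≅ ker(∂_k) / im(∂_{k+1}) we obtain:

  H_1: rank ker ∂_1 − rank ∂_2 = (10 − 4) − 6 = 0, and the invariant factors of ∂_2 are all 1, so H_1 = 0.

H_1 = 0.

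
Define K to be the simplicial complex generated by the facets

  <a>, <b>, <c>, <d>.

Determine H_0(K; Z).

We work with the vertex ordering a < b < c < d. The simplices of K, each written with vertices in increasing order, are:

  0-simplices (4): a, b, c, d

so the chain groups are C_0 ≅ Z^4.

Computing H_k = (kernel of ∂_k) / (image of ∂_{k+1}):

  H_0: rank C_0 − rank ∂_1 = 4 − 0 = 4, and there is no ∂_1, so H_0 ≅ Z^4.

H_0 ≅ Z^4.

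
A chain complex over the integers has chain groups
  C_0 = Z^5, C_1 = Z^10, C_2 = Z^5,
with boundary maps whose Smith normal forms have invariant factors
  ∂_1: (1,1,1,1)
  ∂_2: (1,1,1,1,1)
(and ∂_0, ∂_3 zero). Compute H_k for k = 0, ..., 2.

H_0: b_0 = 5 − 0 − 4 = 1; torsion from ∂_1 factors > 1: none. So H_0 ≅ Z.
H_1: b_1 = 10 − 4 − 5 = 1; torsion from ∂_2 factors > 1: none. So H_1 ≅ Z.
H_2: b_2 = 5 − 5 − 0 = 0; torsion from ∂_3 factors > 1: none. So H_2 ≅ 0.

H_0 ≅ Z,  H_1 ≅ Z,  H_2 = 0.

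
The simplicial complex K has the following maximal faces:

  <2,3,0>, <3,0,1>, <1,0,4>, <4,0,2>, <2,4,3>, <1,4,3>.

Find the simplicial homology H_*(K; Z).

H_0 = Z,  H_1 = 0,  H_2 = Z.

K has 5 vertices, 9 edges, 6 triangles.
rank ∂_0 = 0, rank ∂_1 = 4 ⇒ b_0 = 5 − 0 − 4 = 1; all invariant factors of ∂_1 are 1 so no torsion. So H_0 ≅ Z.
rank ∂_1 = 4, rank ∂_2 = 5 ⇒ b_1 = 9 − 4 − 5 = 0; all invariant factors of ∂_2 are 1 so no torsion. So H_1 ≅ 0.
rank ∂_2 = 5, rank ∂_3 = 0 ⇒ b_2 = 6 − 5 − 0 = 1. So H_2 ≅ Z.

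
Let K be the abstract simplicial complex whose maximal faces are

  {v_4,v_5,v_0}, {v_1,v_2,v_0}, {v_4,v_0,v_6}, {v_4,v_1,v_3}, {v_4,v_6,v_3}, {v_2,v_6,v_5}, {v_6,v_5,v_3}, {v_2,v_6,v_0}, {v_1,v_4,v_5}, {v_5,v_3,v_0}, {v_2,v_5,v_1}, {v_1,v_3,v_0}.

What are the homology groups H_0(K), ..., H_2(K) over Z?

H_0 ≅ Z,  H_1 ≅ Z/2,  H_2 = 0.

Order the vertices as v_0 < v_1 < v_2 < v_3 < v_4 < v_5 < v_6. Listing each simplex with vertices in this order, K has dimension 2 with simplices:

  0-simplices (7): [v_0], [v_1], [v_2], [v_3], [v_4], [v_5], [v_6]
  1-simplices (18): (18 of them)
  2-simplices (12): (12 of them)

Hence C_0 ≅ Z^7, C_1 ≅ Z^18, C_2 ≅ Z^12.

∂_1: C_1 → C_0 maps an edge to its endpoints' difference, ∂[p,q] = q − p.
This gives a 7×18 integer matrix of rank 6; reducing to Smith normal form yields diagonal entries (1,1,1,1,1,1).

∂_2: C_2 → C_1 maps a triangle to the signed sum of its edges. For instance
  ∂[v_1,v_4,v_5] = [v_4,v_5] − [v_1,v_5] + [v_1,v_4],
  ∂[v_0,v_2,v_6] = [v_2,v_6] − [v_0,v_6] + [v_0,v_2].
As a 18×12 matrix over Z this has rank 12, with invariant factors (1,1,1,1,1,1,1,1,1,1,1,2).

From H_k ≅ ker(∂_k) / im(∂_{k+1}) we obtain:

  H_0: rank C_0 − rank ∂_1 = 7 − 6 = 1, and the invariant factors of ∂_1 are all 1, so H_0 ≅ Z.
  H_1: rank ker ∂_1 − rank ∂_2 = (18 − 6) − 12 = 0, and ∂_2 has invariant factor 2 > 1, so H_1 ≅ Z/2.
  H_2: rank ker ∂_2 − rank ∂_3 = (12 − 12) − 0 = 0, and there is no ∂_3, so H_2 ≅ 0.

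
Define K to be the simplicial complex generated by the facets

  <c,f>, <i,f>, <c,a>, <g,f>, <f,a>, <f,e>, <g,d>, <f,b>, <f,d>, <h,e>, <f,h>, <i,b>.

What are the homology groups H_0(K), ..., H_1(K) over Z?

K has 9 vertices, 12 edges.
rank ∂_0 = 0, rank ∂_1 = 8 ⇒ b_0 = 9 − 0 − 8 = 1; all invariant factors of ∂_1 are 1 so no torsion. So H_0 ≅ Z.
rank ∂_1 = 8, rank ∂_2 = 0 ⇒ b_1 = 12 − 8 − 0 = 4. So H_1 ≅ Z^4.

H_0 = Z,  H_1 = Z^4.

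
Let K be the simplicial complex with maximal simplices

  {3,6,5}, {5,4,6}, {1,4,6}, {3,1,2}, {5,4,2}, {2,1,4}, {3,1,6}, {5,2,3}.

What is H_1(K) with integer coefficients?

Order the vertices as 1 < 2 < 3 < 4 < 5 < 6. Listing each simplex with vertices in this order, K has dimension 2 with simplices:

  0-simplices (6): [1], [2], [3], [4], [5], [6]
  1-simplices (12): [1,2], [1,3], [1,4], [1,6], [2,3], [2,4], [2,5], [3,5], [3,6], [4,5], [4,6], [5,6]
  2-simplices (8): [1,2,3], [1,2,4], [1,3,6], [1,4,6], [2,3,5], [2,4,5], [3,5,6], [4,5,6]

so the chain groups are C_0 ≅ Z^6, C_1 ≅ Z^12, C_2 ≅ Z^8.

∂_1: C_1 → C_0 sends each edge [p,q] (with p < q) to q − p.
This gives a 6×12 integer matrix of rank 5; reducing to Smith normal form yields diagonal entries (1,1,1,1,1).

∂_2: C_2 → C_1 acts by ∂[p,q,r] = [q,r] − [p,r] + [p,q]. For instance
  ∂[2,4,5] = [4,5] − [2,5] + [2,4],
  ∂[3,5,6] = [5,6] − [3,6] + [3,5].
The 12×8 boundary matrix has rank 7 and Smith normal form diag(1,1,1,1,1,1,1).

Now H_k = ker ∂_k / im ∂_{k+1}, so:

  H_1: rank ker ∂_1 − rank ∂_2 = (12 − 5) − 7 = 0, and the invariant factors of ∂_2 are all 1, so H_1 = 0.

H_1 ≅ 0.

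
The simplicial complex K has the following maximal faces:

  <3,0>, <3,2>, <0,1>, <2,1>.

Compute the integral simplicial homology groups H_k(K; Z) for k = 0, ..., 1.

We work with the vertex ordering 0 < 1 < 2 < 3. The simplices of K, each written with vertices in increasing order, are:

  0-simplices (4): [0], [1], [2], [3]
  1-simplices (4): [0,1], [0,3], [1,2], [2,3]

Hence C_0 ≅ Z^4, C_1 ≅ Z^4.

The boundary map ∂_1: C_1 → C_0 maps an edge to its endpoints' difference, ∂[p,q] = q − p.
The 4×4 boundary matrix has rank 3 and Smith normal form diag(1,1,1).

Reading off H_k = ker ∂_k / im ∂_{k+1}:

  H_0: rank C_0 − rank ∂_1 = 4 − 3 = 1, and the invariant factors of ∂_1 are all 1, so H_0 = Z.
  H_1: rank ker ∂_1 − rank ∂_2 = (4 − 3) − 0 = 1, and there is no ∂_2, so H_1 = Z.

As a check, the Euler characteristic is 4 − 4 = 0, which agrees with 1 − 1 = 0.

H_0 ≅ Z,  H_1 ≅ Z.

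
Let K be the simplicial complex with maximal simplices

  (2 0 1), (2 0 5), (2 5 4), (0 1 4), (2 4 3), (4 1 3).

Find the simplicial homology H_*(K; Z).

H_0 ≅ Z,  H_1 ≅ Z,  H_2 = 0.

Fix the vertex order 0 < 1 < 2 < 3 < 4 < 5 and write every simplex with vertices in increasing order. Then dim K = 2 and the simplices of K are:

  0-simplices (6): [0], [1], [2], [3], [4], [5]
  1-simplices (12): [0,1], [0,2], [0,4], [0,5], [1,2], [1,3], [1,4], [2,3], [2,4], [2,5], [3,4], [4,5]
  2-simplices (6): [0,1,2], [0,1,4], [0,2,5], [1,3,4], [2,3,4], [2,4,5]

so the chain groups are C_0 ≅ Z^6, C_1 ≅ Z^12, C_2 ≅ Z^6.

∂_1: C_1 → C_0 is given by ∂[p,q] = [q] − [p].
The 6×12 boundary matrix has rank 5 and Smith normal form diag(1,1,1,1,1).

Boundary ∂_2: C_2 → C_1 sends each 2-simplex [p,q,r] to [q,r] − [p,r] + [p,q]. For instance
  ∂[0,2,5] = [2,5] − [0,5] + [0,2],
  ∂[0,1,2] = [1,2] − [0,2] + [0,1].
The resulting 12×6 matrix has rank 6, and its Smith normal form has invariant factors (1,1,1,1,1,1).

Reading off H_k = ker ∂_k / im ∂_{k+1}:

  H_0: rank C_0 − rank ∂_1 = 6 − 5 = 1, and the invariant factors of ∂_1 are all 1, so H_0 ≅ Z.
  H_1: rank ker ∂_1 − rank ∂_2 = (12 − 5) − 6 = 1, and the invariant factors of ∂_2 are all 1, so H_1 ≅ Z.
  H_2: rank ker ∂_2 − rank ∂_3 = (6 − 6) − 0 = 0, and there is no ∂_3, so H_2 ≅ 0.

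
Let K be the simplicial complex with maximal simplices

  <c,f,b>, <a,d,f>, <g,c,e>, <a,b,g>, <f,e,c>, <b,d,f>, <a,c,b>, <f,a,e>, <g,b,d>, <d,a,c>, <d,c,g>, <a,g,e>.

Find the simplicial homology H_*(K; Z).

H_0 ≅ Z,  H_1 ≅ Z_2,  H_2 = 0.

K has 7 vertices, 18 edges, 12 triangles.
rank ∂_0 = 0, rank ∂_1 = 6 ⇒ b_0 = 7 − 0 − 6 = 1; all invariant factors of ∂_1 are 1 so no torsion. So H_0 = Z.
rank ∂_1 = 6, rank ∂_2 = 12 ⇒ b_1 = 18 − 6 − 12 = 0; ∂_2 has invariant factor(s) [2] giving torsion. So H_1 = Z_2.
rank ∂_2 = 12, rank ∂_3 = 0 ⇒ b_2 = 12 − 12 − 0 = 0. So H_2 = 0.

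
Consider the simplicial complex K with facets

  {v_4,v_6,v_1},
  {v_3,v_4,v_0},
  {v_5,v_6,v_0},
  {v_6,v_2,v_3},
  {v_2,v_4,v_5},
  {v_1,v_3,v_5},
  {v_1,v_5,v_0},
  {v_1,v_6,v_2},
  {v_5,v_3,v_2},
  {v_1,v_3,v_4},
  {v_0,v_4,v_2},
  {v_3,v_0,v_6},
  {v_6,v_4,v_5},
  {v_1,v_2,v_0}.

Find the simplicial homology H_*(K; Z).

H_0 ≅ Z,  H_1 ≅ Z^2,  H_2 ≅ Z.

Fix the vertex order v_0 < v_1 < v_2 < v_3 < v_4 < v_5 < v_6 and write every simplex with vertices in increasing order. Then dim K = 2 and the simplices of K are:

  0-simplices (7): [v_0], [v_1], [v_2], [v_3], [v_4], [v_5], [v_6]
  1-simplices (21): (21 of them)
  2-simplices (14): (14 of them)

giving chain groups C_0 ≅ Z^7, C_1 ≅ Z^21, C_2 ≅ Z^14.

The boundary map ∂_1: C_1 → C_0 sends each edge [p,q] (with p < q) to q − p.
The 7×21 boundary matrix has rank 6 and Smith normal form diag(1,1,1,1,1,1).

∂_2: C_2 → C_1 sends each 2-simplex [p,q,r] to [q,r] − [p,r] + [p,q]. For instance
  ∂[v_2,v_3,v_6] = [v_3,v_6] − [v_2,v_6] + [v_2,v_3],
  ∂[v_0,v_1,v_2] = [v_1,v_2] − [v_0,v_2] + [v_0,v_1].
The 21×14 boundary matrix has rank 13 and Smith normal form diag(1,1,1,1,1,1,1,1,1,1,1,1,1).

From H_k ≅ ker(∂_k) / im(∂_{k+1}) we obtain:

  H_0: rank C_0 − rank ∂_1 = 7 − 6 = 1, and the invariant factors of ∂_1 are all 1, so H_0 = Z.
  H_1: rank ker ∂_1 − rank ∂_2 = (21 − 6) − 13 = 2, and the invariant factors of ∂_2 are all 1, so H_1 = Z^2.
  H_2: rank ker ∂_2 − rank ∂_3 = (14 − 13) − 0 = 1, and there is no ∂_3, so H_2 = Z.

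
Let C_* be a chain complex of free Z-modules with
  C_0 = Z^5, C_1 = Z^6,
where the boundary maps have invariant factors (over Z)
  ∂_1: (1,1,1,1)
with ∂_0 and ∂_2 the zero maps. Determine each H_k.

H_0: b_0 = 5 − 0 − 4 = 1; torsion from ∂_1 factors > 1: none. So H_0 ≅ Z.
H_1: b_1 = 6 − 4 − 0 = 2; torsion from ∂_2 factors > 1: none. So H_1 ≅ Z^2.

H_0 ≅ Z,  H_1 ≅ Z^2.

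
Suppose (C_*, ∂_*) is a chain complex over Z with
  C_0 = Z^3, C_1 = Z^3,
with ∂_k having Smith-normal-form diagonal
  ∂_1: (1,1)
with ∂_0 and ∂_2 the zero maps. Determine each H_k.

H_0 ≅ Z,  H_1 ≅ Z.

H_0: b_0 = 3 − 0 − 2 = 1; torsion from ∂_1 factors > 1: none. So H_0 ≅ Z.
H_1: b_1 = 3 − 2 − 0 = 1; torsion from ∂_2 factors > 1: none. So H_1 ≅ Z.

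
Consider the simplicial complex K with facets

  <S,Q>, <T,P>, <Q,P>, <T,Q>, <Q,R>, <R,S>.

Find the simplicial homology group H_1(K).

H_1 ≅ Z^2.

K has 5 vertices, 6 edges.
rank ∂_1 = 4, rank ∂_2 = 0 ⇒ b_1 = 6 − 4 − 0 = 2. So H_1 = Z^2.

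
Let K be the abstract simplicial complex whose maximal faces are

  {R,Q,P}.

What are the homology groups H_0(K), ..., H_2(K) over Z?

H_0 = Z,  H_1 = 0,  H_2 = 0.

Order the vertices as P < Q < R. Listing each simplex with vertices in this order, K has dimension 2 with simplices:

  0-simplices (3): P, Q, R
  1-simplices (3): PQ, PR, QR
  2-simplices (1): PQR

Hence C_0 ≅ Z^3, C_1 ≅ Z^3, C_2 ≅ Z^1.

Boundary ∂_1: C_1 → C_0 is given by ∂[p,q] = [q] − [p].
The resulting 3×3 matrix has rank 2, and its Smith normal form has invariant factors (1,1).

The boundary map ∂_2: C_2 → C_1 maps a triangle to the signed sum of its edges. For instance
  ∂PQR = QR − PR + PQ.
This gives a 3×1 integer matrix of rank 1; reducing to Smith normal form yields diagonal entries (1).

From H_k ≅ ker(∂_k) / im(∂_{k+1}) we obtain:

  H_0: rank C_0 − rank ∂_1 = 3 − 2 = 1, and the invariant factors of ∂_1 are all 1, so H_0 ≅ Z.
  H_1: rank ker ∂_1 − rank ∂_2 = (3 − 2) − 1 = 0, and the invariant factors of ∂_2 are all 1, so H_1 ≅ 0.
  H_2: rank ker ∂_2 − rank ∂_3 = (1 − 1) − 0 = 0, and there is no ∂_3, so H_2 ≅ 0.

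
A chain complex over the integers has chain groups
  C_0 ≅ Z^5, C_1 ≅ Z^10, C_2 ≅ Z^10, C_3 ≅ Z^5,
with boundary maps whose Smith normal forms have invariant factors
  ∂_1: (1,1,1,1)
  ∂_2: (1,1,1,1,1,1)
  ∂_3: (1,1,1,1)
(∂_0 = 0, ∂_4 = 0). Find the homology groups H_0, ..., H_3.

H_0 = Z,  H_1 = 0,  H_2 = 0,  H_3 = Z.

H_0: b_0 = 5 − 0 − 4 = 1; torsion from ∂_1 factors > 1: none. So H_0 = Z.
H_1: b_1 = 10 − 4 − 6 = 0; torsion from ∂_2 factors > 1: none. So H_1 = 0.
H_2: b_2 = 10 − 6 − 4 = 0; torsion from ∂_3 factors > 1: none. So H_2 = 0.
H_3: b_3 = 5 − 4 − 0 = 1; torsion from ∂_4 factors > 1: none. So H_3 = Z.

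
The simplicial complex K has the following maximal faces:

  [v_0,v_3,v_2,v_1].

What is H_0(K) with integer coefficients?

Order the vertices as v_0 < v_1 < v_2 < v_3. Listing each simplex with vertices in this order, K has dimension 3 with simplices:

  0-simplices (4): [v_0], [v_1], [v_2], [v_3]
  1-simplices (6): [v_0,v_1], [v_0,v_2], [v_0,v_3], [v_1,v_2], [v_1,v_3], [v_2,v_3]
  2-simplices (4): [v_0,v_1,v_2], [v_0,v_1,v_3], [v_0,v_2,v_3], [v_1,v_2,v_3]
  3-simplices (1): [v_0,v_1,v_2,v_3]

giving chain groups C_0 ≅ Z^4, C_1 ≅ Z^6, C_2 ≅ Z^4, C_3 ≅ Z^1.

∂_1: C_1 → C_0 is given by ∂[p,q] = [q] − [p].
As a 4×6 matrix over Z this has rank 3, with invariant factors (1,1,1).

The boundary map ∂_2: C_2 → C_1 sends each 2-simplex [p,q,r] to [q,r] − [p,r] + [p,q]. For instance
  ∂[v_0,v_1,v_3] = [v_1,v_3] − [v_0,v_3] + [v_0,v_1],
  ∂[v_1,v_2,v_3] = [v_2,v_3] − [v_1,v_3] + [v_1,v_2].
The 6×4 boundary matrix has rank 3 and Smith normal form diag(1,1,1).

The boundary map ∂_3: C_3 → C_2 sends each 3-simplex σ to the alternating sum Σ_i (−1)^i (σ with its i-th vertex removed). For instance
  ∂[v_0,v_1,v_2,v_3] = [v_1,v_2,v_3] − [v_0,v_2,v_3] + [v_0,v_1,v_3] − [v_0,v_1,v_2].
This gives a 4×1 integer matrix of rank 1; reducing to Smith normal form yields diagonal entries (1).

Computing H_k = (kernel of ∂_k) / (image of ∂_{k+1}):

  H_0: rank C_0 − rank ∂_1 = 4 − 3 = 1, and the invariant factors of ∂_1 are all 1, so H_0 = Z.

H_0 = Z.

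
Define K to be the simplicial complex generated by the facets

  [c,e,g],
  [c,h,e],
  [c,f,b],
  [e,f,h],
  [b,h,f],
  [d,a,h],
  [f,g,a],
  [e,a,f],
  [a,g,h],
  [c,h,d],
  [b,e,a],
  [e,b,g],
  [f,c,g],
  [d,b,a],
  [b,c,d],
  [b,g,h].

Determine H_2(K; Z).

H_2 ≅ Z.

Fix the vertex order a < b < c < d < e < f < g < h and write every simplex with vertices in increasing order. Then dim K = 2 and the simplices of K are:

  0-simplices (8): a, b, c, d, e, f, g, h
  1-simplices (24): ab, ad, ae, af, ag, ah, bc, bd, be, bf, bg, bh, cd, ce, cf, cg, ch, dh, ef, eg, eh, fg, fh, gh
  2-simplices (16): abd, abe, adh, aef, afg, agh, bcd, bcf, beg, bfh, bgh, cdh, ceg, ceh, cfg, efh

so the chain groups are C_0 ≅ Z^8, C_1 ≅ Z^24, C_2 ≅ Z^16.

Boundary ∂_1: C_1 → C_0 sends each edge [p,q] (with p < q) to q − p. For instance
  ∂ce = e − c.
This gives a 8×24 integer matrix of rank 7; reducing to Smith normal form yields diagonal entries (1,1,1,1,1,1,1).

∂_2: C_2 → C_1 acts by ∂[p,q,r] = [q,r] − [p,r] + [p,q]. For instance
  ∂bfh = fh − bh + bf,
  ∂afg = fg − ag + af.
This gives a 24×16 integer matrix of rank 15; reducing to Smith normal form yields diagonal entries (1,1,1,1,1,1,1,1,1,1,1,1,1,1,1).

Reading off H_k = ker ∂_k / im ∂_{k+1}:

  H_2: rank ker ∂_2 − rank ∂_3 = (16 − 15) − 0 = 1, and there is no ∂_3, so H_2 = Z.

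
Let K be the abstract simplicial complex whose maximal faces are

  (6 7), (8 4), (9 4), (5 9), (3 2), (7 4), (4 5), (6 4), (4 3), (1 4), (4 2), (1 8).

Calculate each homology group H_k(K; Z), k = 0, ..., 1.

H_0 ≅ Z,  H_1 ≅ Z^4.

Take the total order 1 < 2 < 3 < 4 < 5 < 6 < 7 < 8 < 9 on the vertex set. Then K (dimension 1) consists of the simplices:

  0-simplices (9): [1], [2], [3], [4], [5], [6], [7], [8], [9]
  1-simplices (12): [1,4], [1,8], [2,3], [2,4], [3,4], [4,5], [4,6], [4,7], [4,8], [4,9], [5,9], [6,7]

giving chain groups C_0 ≅ Z^9, C_1 ≅ Z^12.

Boundary ∂_1: C_1 → C_0 sends each edge [p,q] (with p < q) to q − p.
The 9×12 boundary matrix has rank 8 and Smith normal form diag(1,1,1,1,1,1,1,1).

Reading off H_k = ker ∂_k / im ∂_{k+1}:

  H_0: rank C_0 − rank ∂_1 = 9 − 8 = 1, and the invariant factors of ∂_1 are all 1, so H_0 = Z.
  H_1: rank ker ∂_1 − rank ∂_2 = (12 − 8) − 0 = 4, and there is no ∂_2, so H_1 = Z^4.

As a check, the Euler characteristic is 9 − 12 = -3, which agrees with 1 − 4 = -3.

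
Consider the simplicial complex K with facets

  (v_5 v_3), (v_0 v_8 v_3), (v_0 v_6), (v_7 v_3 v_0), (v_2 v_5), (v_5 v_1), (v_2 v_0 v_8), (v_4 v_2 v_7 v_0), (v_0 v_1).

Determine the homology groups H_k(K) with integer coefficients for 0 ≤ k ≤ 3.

H_0 ≅ Z,  H_1 ≅ Z^2,  H_2 = 0,  H_3 = 0.

Fix the vertex order v_0 < v_1 < v_2 < v_3 < v_4 < v_5 < v_6 < v_7 < v_8 and write every simplex with vertices in increasing order. Then dim K = 3 and the simplices of K are:

  0-simplices (9): [v_0], [v_1], [v_2], [v_3], [v_4], [v_5], [v_6], [v_7], [v_8]
  1-simplices (16): (16 of them)
  2-simplices (7): [v_0,v_2,v_4], [v_0,v_2,v_7], [v_0,v_2,v_8], [v_0,v_3,v_7], [v_0,v_3,v_8], [v_0,v_4,v_7], [v_2,v_4,v_7]
  3-simplices (1): [v_0,v_2,v_4,v_7]

giving chain groups C_0 ≅ Z^9, C_1 ≅ Z^16, C_2 ≅ Z^7, C_3 ≅ Z^1.

Boundary ∂_1: C_1 → C_0 sends each edge [p,q] (with p < q) to q − p.
As a 9×16 matrix over Z this has rank 8, with invariant factors (1,1,1,1,1,1,1,1).

∂_2: C_2 → C_1 sends each 2-simplex [p,q,r] to [q,r] − [p,r] + [p,q]. For instance
  ∂[v_0,v_4,v_7] = [v_4,v_7] − [v_0,v_7] + [v_0,v_4],
  ∂[v_0,v_3,v_8] = [v_3,v_8] − [v_0,v_8] + [v_0,v_3].
The resulting 16×7 matrix has rank 6, and its Smith normal form has invariant factors (1,1,1,1,1,1).

Boundary ∂_3: C_3 → C_2 sends each 3-simplex σ to the alternating sum Σ_i (−1)^i (σ with its i-th vertex removed). For instance
  ∂[v_0,v_2,v_4,v_7] = [v_2,v_4,v_7] − [v_0,v_4,v_7] + [v_0,v_2,v_7] − [v_0,v_2,v_4].
As a 7×1 matrix over Z this has rank 1, with invariant factors (1).

Now H_k = ker ∂_k / im ∂_{k+1}, so:

  H_0: rank C_0 − rank ∂_1 = 9 − 8 = 1, and the invariant factors of ∂_1 are all 1, so H_0 ≅ Z.
  H_1: rank ker ∂_1 − rank ∂_2 = (16 − 8) − 6 = 2, and the invariant factors of ∂_2 are all 1, so H_1 ≅ Z^2.
  H_2: rank ker ∂_2 − rank ∂_3 = (7 − 6) − 1 = 0, and the invariant factors of ∂_3 are all 1, so H_2 ≅ 0.
  H_3: rank ker ∂_3 − rank ∂_4 = (1 − 1) − 0 = 0, and there is no ∂_4, so H_3 ≅ 0.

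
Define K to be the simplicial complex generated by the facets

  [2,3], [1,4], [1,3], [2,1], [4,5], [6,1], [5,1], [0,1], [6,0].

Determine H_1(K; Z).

We work with the vertex ordering 0 < 1 < 2 < 3 < 4 < 5 < 6. The simplices of K, each written with vertices in increasing order, are:

  0-simplices (7): [0], [1], [2], [3], [4], [5], [6]
  1-simplices (9): [0,1], [0,6], [1,2], [1,3], [1,4], [1,5], [1,6], [2,3], [4,5]

giving chain groups C_0 ≅ Z^7, C_1 ≅ Z^9.

Boundary ∂_1: C_1 → C_0 maps an edge to its endpoints' difference, ∂[p,q] = q − p. For instance
  ∂[1,3] = [3] − [1].
As a 7×9 matrix over Z this has rank 6, with invariant factors (1,1,1,1,1,1).

Computing H_k = (kernel of ∂_k) / (image of ∂_{k+1}):

  H_1: rank ker ∂_1 − rank ∂_2 = (9 − 6) − 0 = 3, and there is no ∂_2, so H_1 = Z^3.

H_1 = Z^3.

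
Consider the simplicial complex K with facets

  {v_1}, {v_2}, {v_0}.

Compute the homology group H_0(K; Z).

H_0 = Z^3.

We work with the vertex ordering v_0 < v_1 < v_2. The simplices of K, each written with vertices in increasing order, are:

  0-simplices (3): [v_0], [v_1], [v_2]

Hence C_0 ≅ Z^3.

Reading off H_k = ker ∂_k / im ∂_{k+1}:

  H_0: rank C_0 − rank ∂_1 = 3 − 0 = 3, and there is no ∂_1, so H_0 ≅ Z^3.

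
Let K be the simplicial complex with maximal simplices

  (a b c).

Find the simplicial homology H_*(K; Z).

We work with the vertex ordering a < b < c. The simplices of K, each written with vertices in increasing order, are:

  0-simplices (3): a, b, c
  1-simplices (3): ab, ac, bc
  2-simplices (1): abc

Hence C_0 ≅ Z^3, C_1 ≅ Z^3, C_2 ≅ Z^1.

∂_1: C_1 → C_0 is given by ∂[p,q] = [q] − [p]. For instance
  ∂ac = c − a.
This gives a 3×3 integer matrix of rank 2; reducing to Smith normal form yields diagonal entries (1,1).

Boundary ∂_2: C_2 → C_1 maps a triangle to the signed sum of its edges. For instance
  ∂abc = bc − ac + ab.
The resulting 3×1 matrix has rank 1, and its Smith normal form has invariant factors (1).

From H_k ≅ ker(∂_k) / im(∂_{k+1}) we obtain:

  H_0: rank C_0 − rank ∂_1 = 3 − 2 = 1, and the invariant factors of ∂_1 are all 1, so H_0 ≅ Z.
  H_1: rank ker ∂_1 − rank ∂_2 = (3 − 2) − 1 = 0, and the invariant factors of ∂_2 are all 1, so H_1 ≅ 0.
  H_2: rank ker ∂_2 − rank ∂_3 = (1 − 1) − 0 = 0, and there is no ∂_3, so H_2 ≅ 0.

As a check, the Euler characteristic is 3 − 3 + 1 = 1, which agrees with 1 − 0 + 0 = 1.

H_0 ≅ Z,  H_1 = 0,  H_2 = 0.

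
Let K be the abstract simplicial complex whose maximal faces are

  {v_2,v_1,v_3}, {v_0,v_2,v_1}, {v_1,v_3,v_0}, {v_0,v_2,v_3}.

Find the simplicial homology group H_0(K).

Fix the vertex order v_0 < v_1 < v_2 < v_3 and write every simplex with vertices in increasing order. Then dim K = 2 and the simplices of K are:

  0-simplices (4): [v_0], [v_1], [v_2], [v_3]
  1-simplices (6): [v_0,v_1], [v_0,v_2], [v_0,v_3], [v_1,v_2], [v_1,v_3], [v_2,v_3]
  2-simplices (4): [v_0,v_1,v_2], [v_0,v_1,v_3], [v_0,v_2,v_3], [v_1,v_2,v_3]

so the chain groups are C_0 ≅ Z^4, C_1 ≅ Z^6, C_2 ≅ Z^4.

∂_1: C_1 → C_0 maps an edge to its endpoints' difference, ∂[p,q] = q − p. For instance
  ∂[v_1,v_2] = [v_2] − [v_1].
The 4×6 boundary matrix has rank 3 and Smith normal form diag(1,1,1).

Boundary ∂_2: C_2 → C_1 acts by ∂[p,q,r] = [q,r] − [p,r] + [p,q]. For instance
  ∂[v_0,v_1,v_3] = [v_1,v_3] − [v_0,v_3] + [v_0,v_1],
  ∂[v_1,v_2,v_3] = [v_2,v_3] − [v_1,v_3] + [v_1,v_2].
The 6×4 boundary matrix has rank 3 and Smith normal form diag(1,1,1).

From H_k ≅ ker(∂_k) / im(∂_{k+1}) we obtain:

  H_0: rank C_0 − rank ∂_1 = 4 − 3 = 1, and the invariant factors of ∂_1 are all 1, so H_0 = Z.

H_0 ≅ Z.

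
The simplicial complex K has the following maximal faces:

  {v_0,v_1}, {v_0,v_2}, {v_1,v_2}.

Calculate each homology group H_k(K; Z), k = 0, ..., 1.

Take the total order v_0 < v_1 < v_2 on the vertex set. Then K (dimension 1) consists of the simplices:

  0-simplices (3): [v_0], [v_1], [v_2]
  1-simplices (3): [v_0,v_1], [v_0,v_2], [v_1,v_2]

so the chain groups are C_0 ≅ Z^3, C_1 ≅ Z^3.

The boundary map ∂_1: C_1 → C_0 sends each edge [p,q] (with p < q) to q − p.
As a 3×3 matrix over Z this has rank 2, with invariant factors (1,1).

Reading off H_k = ker ∂_k / im ∂_{k+1}:

  H_0: rank C_0 − rank ∂_1 = 3 − 2 = 1, and the invariant factors of ∂_1 are all 1, so H_0 ≅ Z.
  H_1: rank ker ∂_1 − rank ∂_2 = (3 − 2) − 0 = 1, and there is no ∂_2, so H_1 ≅ Z.

As a check, the Euler characteristic is 3 − 3 = 0, which agrees with 1 − 1 = 0.

H_0 = Z,  H_1 = Z.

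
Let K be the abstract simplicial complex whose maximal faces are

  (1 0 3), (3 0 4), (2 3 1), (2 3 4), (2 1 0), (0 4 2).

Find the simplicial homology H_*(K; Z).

H_0 = Z,  H_1 = 0,  H_2 = Z.

Order the vertices as 0 < 1 < 2 < 3 < 4. Listing each simplex with vertices in this order, K has dimension 2 with simplices:

  0-simplices (5): [0], [1], [2], [3], [4]
  1-simplices (9): [0,1], [0,2], [0,3], [0,4], [1,2], [1,3], [2,3], [2,4], [3,4]
  2-simplices (6): [0,1,2], [0,1,3], [0,2,4], [0,3,4], [1,2,3], [2,3,4]

Hence C_0 ≅ Z^5, C_1 ≅ Z^9, C_2 ≅ Z^6.

The boundary map ∂_1: C_1 → C_0 maps an edge to its endpoints' difference, ∂[p,q] = q − p.
As a 5×9 matrix over Z this has rank 4, with invariant factors (1,1,1,1).

The boundary map ∂_2: C_2 → C_1 acts by ∂[p,q,r] = [q,r] − [p,r] + [p,q]. For instance
  ∂[0,1,3] = [1,3] − [0,3] + [0,1],
  ∂[0,1,2] = [1,2] − [0,2] + [0,1].
This gives a 9×6 integer matrix of rank 5; reducing to Smith normal form yields diagonal entries (1,1,1,1,1).

From H_k ≅ ker(∂_k) / im(∂_{k+1}) we obtain:

  H_0: rank C_0 − rank ∂_1 = 5 − 4 = 1, and the invariant factors of ∂_1 are all 1, so H_0 ≅ Z.
  H_1: rank ker ∂_1 − rank ∂_2 = (9 − 4) − 5 = 0, and the invariant factors of ∂_2 are all 1, so H_1 ≅ 0.
  H_2: rank ker ∂_2 − rank ∂_3 = (6 − 5) − 0 = 1, and there is no ∂_3, so H_2 ≅ Z.

As a check, the Euler characteristic is 5 − 9 + 6 = 2, which agrees with 1 − 0 + 1 = 2.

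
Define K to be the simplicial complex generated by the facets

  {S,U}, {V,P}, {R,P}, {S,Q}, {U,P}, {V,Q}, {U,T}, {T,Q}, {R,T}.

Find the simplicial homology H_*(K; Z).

K has 7 vertices, 9 edges.
rank ∂_0 = 0, rank ∂_1 = 6 ⇒ b_0 = 7 − 0 − 6 = 1; all invariant factors of ∂_1 are 1 so no torsion. So H_0 ≅ Z.
rank ∂_1 = 6, rank ∂_2 = 0 ⇒ b_1 = 9 − 6 − 0 = 3. So H_1 ≅ Z^3.

H_0 = Z,  H_1 = Z^3.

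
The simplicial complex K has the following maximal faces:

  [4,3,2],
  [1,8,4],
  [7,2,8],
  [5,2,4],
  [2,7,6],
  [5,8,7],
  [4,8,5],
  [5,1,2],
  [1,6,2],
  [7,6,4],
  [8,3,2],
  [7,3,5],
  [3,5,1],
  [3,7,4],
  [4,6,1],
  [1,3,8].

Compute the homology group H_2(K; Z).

We work with the vertex ordering 1 < 2 < 3 < 4 < 5 < 6 < 7 < 8. The simplices of K, each written with vertices in increasing order, are:

  0-simplices (8): [1], [2], [3], [4], [5], [6], [7], [8]
  1-simplices (24): (24 of them)
  2-simplices (16): [1,2,5], [1,2,6], [1,3,5], [1,3,8], [1,4,6], [1,4,8], [2,3,4], [2,3,8], [2,4,5], [2,6,7], [2,7,8], [3,4,7], [3,5,7], [4,5,8], [4,6,7], [5,7,8]

so the chain groups are C_0 ≅ Z^8, C_1 ≅ Z^24, C_2 ≅ Z^16.

∂_1: C_1 → C_0 sends each edge [p,q] (with p < q) to q − p.
The resulting 8×24 matrix has rank 7, and its Smith normal form has invariant factors (1,1,1,1,1,1,1).

The boundary map ∂_2: C_2 → C_1 sends each 2-simplex [p,q,r] to [q,r] − [p,r] + [p,q]. For instance
  ∂[2,7,8] = [7,8] − [2,8] + [2,7],
  ∂[1,2,6] = [2,6] − [1,6] + [1,2].
The resulting 24×16 matrix has rank 15, and its Smith normal form has invariant factors (1,1,1,1,1,1,1,1,1,1,1,1,1,1,1).

From H_k ≅ ker(∂_k) / im(∂_{k+1}) we obtain:

  H_2: rank ker ∂_2 − rank ∂_3 = (16 − 15) − 0 = 1, and there is no ∂_3, so H_2 ≅ Z.

H_2 ≅ Z.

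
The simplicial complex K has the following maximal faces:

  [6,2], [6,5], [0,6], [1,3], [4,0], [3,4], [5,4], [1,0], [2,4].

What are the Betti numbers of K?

K has 7 vertices, 9 edges.
rank ∂_0 = 0, rank ∂_1 = 6 ⇒ b_0 = 7 − 0 − 6 = 1; all invariant factors of ∂_1 are 1 so no torsion. So H_0 = Z.
rank ∂_1 = 6, rank ∂_2 = 0 ⇒ b_1 = 9 − 6 − 0 = 3. So H_1 = Z^3.

b_0 = 1, b_1 = 3.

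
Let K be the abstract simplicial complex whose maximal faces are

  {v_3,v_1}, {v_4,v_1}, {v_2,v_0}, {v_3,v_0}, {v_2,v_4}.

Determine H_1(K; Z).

Order the vertices as v_0 < v_1 < v_2 < v_3 < v_4. Listing each simplex with vertices in this order, K has dimension 1 with simplices:

  0-simplices (5): [v_0], [v_1], [v_2], [v_3], [v_4]
  1-simplices (5): [v_0,v_2], [v_0,v_3], [v_1,v_3], [v_1,v_4], [v_2,v_4]

Hence C_0 ≅ Z^5, C_1 ≅ Z^5.

The boundary map ∂_1: C_1 → C_0 maps an edge to its endpoints' difference, ∂[p,q] = q − p.
The 5×5 boundary matrix has rank 4 and Smith normal form diag(1,1,1,1).

Reading off H_k = ker ∂_k / im ∂_{k+1}:

  H_1: rank ker ∂_1 − rank ∂_2 = (5 − 4) − 0 = 1, and there is no ∂_2, so H_1 ≅ Z.

H_1 ≅ Z.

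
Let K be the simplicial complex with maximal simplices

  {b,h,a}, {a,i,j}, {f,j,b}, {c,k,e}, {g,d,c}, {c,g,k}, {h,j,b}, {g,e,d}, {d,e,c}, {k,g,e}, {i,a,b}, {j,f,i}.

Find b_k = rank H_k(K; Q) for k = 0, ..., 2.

b_0 = 2, b_1 = 1, b_2 = 1.

We work with the vertex ordering a < b < c < d < e < f < g < h < i < j < k. The simplices of K, each written with vertices in increasing order, are:

  0-simplices (11): a, b, c, d, e, f, g, h, i, j, k
  1-simplices (21): ab, ah, ai, aj, bf, bh, bi, bj, cd, ce, cg, ck, de, dg, eg, ek, fi, fj, gk, hj, ij
  2-simplices (12): abh, abi, aij, bfj, bhj, cde, cdg, cek, cgk, deg, egk, fij

so the chain groups are C_0 ≅ Z^11, C_1 ≅ Z^21, C_2 ≅ Z^12.

Boundary ∂_1: C_1 → C_0 sends each edge [p,q] (with p < q) to q − p.
This gives a 11×21 integer matrix of rank 9; reducing to Smith normal form yields diagonal entries (1,1,1,1,1,1,1,1,1).

Boundary ∂_2: C_2 → C_1 sends each 2-simplex [p,q,r] to [q,r] − [p,r] + [p,q]. For instance
  ∂cek = ek − ck + ce,
  ∂egk = gk − ek + eg.
The resulting 21×12 matrix has rank 11, and its Smith normal form has invariant factors (1,1,1,1,1,1,1,1,1,1,1).

Now H_k = ker ∂_k / im ∂_{k+1}, so:

  H_0: rank C_0 − rank ∂_1 = 11 − 9 = 2, and the invariant factors of ∂_1 are all 1, so H_0 ≅ Z^2.
  H_1: rank ker ∂_1 − rank ∂_2 = (21 − 9) − 11 = 1, and the invariant factors of ∂_2 are all 1, so H_1 ≅ Z.
  H_2: rank ker ∂_2 − rank ∂_3 = (12 − 11) − 0 = 1, and there is no ∂_3, so H_2 ≅ Z.

Hence the Betti numbers are b_0 = 2, b_1 = 1, b_2 = 1.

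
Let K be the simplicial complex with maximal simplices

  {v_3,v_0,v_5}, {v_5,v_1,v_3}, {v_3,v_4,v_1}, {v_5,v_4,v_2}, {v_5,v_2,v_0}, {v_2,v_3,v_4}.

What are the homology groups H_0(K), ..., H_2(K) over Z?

Fix the vertex order v_0 < v_1 < v_2 < v_3 < v_4 < v_5 and write every simplex with vertices in increasing order. Then dim K = 2 and the simplices of K are:

  0-simplices (6): [v_0], [v_1], [v_2], [v_3], [v_4], [v_5]
  1-simplices (12): [v_0,v_2], [v_0,v_3], [v_0,v_5], [v_1,v_3], [v_1,v_4], [v_1,v_5], [v_2,v_3], [v_2,v_4], [v_2,v_5], [v_3,v_4], [v_3,v_5], [v_4,v_5]
  2-simplices (6): [v_0,v_2,v_5], [v_0,v_3,v_5], [v_1,v_3,v_4], [v_1,v_3,v_5], [v_2,v_3,v_4], [v_2,v_4,v_5]

Hence C_0 ≅ Z^6, C_1 ≅ Z^12, C_2 ≅ Z^6.

∂_1: C_1 → C_0 maps an edge to its endpoints' difference, ∂[p,q] = q − p. For instance
  ∂[v_0,v_2] = [v_2] − [v_0].
The resulting 6×12 matrix has rank 5, and its Smith normal form has invariant factors (1,1,1,1,1).

Boundary ∂_2: C_2 → C_1 acts by ∂[p,q,r] = [q,r] − [p,r] + [p,q]. For instance
  ∂[v_0,v_3,v_5] = [v_3,v_5] − [v_0,v_5] + [v_0,v_3],
  ∂[v_2,v_4,v_5] = [v_4,v_5] − [v_2,v_5] + [v_2,v_4].
The resulting 12×6 matrix has rank 6, and its Smith normal form has invariant factors (1,1,1,1,1,1).

From H_k ≅ ker(∂_k) / im(∂_{k+1}) we obtain:

  H_0: rank C_0 − rank ∂_1 = 6 − 5 = 1, and the invariant factors of ∂_1 are all 1, so H_0 ≅ Z.
  H_1: rank ker ∂_1 − rank ∂_2 = (12 − 5) − 6 = 1, and the invariant factors of ∂_2 are all 1, so H_1 ≅ Z.
  H_2: rank ker ∂_2 − rank ∂_3 = (6 − 6) − 0 = 0, and there is no ∂_3, so H_2 ≅ 0.

As a check, the Euler characteristic is 6 − 12 + 6 = 0, which agrees with 1 − 1 + 0 = 0.

H_0 = Z,  H_1 = Z,  H_2 = 0.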